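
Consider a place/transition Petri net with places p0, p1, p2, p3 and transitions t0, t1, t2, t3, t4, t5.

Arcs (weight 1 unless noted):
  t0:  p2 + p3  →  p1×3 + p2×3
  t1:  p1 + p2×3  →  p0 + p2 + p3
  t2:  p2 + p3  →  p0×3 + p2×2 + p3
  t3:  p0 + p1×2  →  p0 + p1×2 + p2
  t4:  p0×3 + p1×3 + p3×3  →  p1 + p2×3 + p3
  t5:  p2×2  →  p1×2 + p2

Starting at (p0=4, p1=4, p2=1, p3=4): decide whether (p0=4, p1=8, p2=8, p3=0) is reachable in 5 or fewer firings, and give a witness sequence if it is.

NO — not reachable within 5 firings

depth 0: 1 marking
depth 1: 5 markings reached so far
depth 2: 20 markings reached so far
depth 3: 57 markings reached so far
depth 4: 133 markings reached so far
depth 5: 271 markings reached so far
target is not among the 271 markings reachable within 5 steps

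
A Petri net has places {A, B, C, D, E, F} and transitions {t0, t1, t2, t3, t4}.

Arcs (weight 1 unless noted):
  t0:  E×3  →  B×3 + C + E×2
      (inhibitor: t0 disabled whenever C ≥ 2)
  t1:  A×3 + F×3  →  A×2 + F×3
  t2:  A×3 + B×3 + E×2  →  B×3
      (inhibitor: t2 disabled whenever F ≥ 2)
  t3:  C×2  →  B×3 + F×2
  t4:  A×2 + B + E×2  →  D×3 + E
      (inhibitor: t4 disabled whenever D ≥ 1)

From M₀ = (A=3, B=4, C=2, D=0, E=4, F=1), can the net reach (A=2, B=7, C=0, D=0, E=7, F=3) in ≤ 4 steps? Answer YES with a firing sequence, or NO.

depth 0: 1 marking
depth 1: 4 markings reached so far
depth 2: 8 markings reached so far
depth 3: 12 markings reached so far
depth 4: 16 markings reached so far
target is not among the 16 markings reachable within 4 steps

NO — not reachable within 4 firings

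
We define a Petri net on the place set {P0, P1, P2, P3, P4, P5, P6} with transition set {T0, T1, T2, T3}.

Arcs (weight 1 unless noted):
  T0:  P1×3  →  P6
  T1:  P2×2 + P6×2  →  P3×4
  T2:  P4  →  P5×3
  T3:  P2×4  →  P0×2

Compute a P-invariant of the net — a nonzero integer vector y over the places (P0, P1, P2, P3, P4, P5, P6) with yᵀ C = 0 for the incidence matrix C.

Incidence matrix C (rows=places, cols=transitions):
       T0   T1   T2   T3
   P0   0    0    0    2
   P1  -3    0    0    0
   P2   0   -2    0   -4
   P3   0    4    0    0
   P4   0    0   -1    0
   P5   0    0    3    0
   P6   1   -2    0    0

Candidate y = [4, 0, 2, 1, 0, 0, 0]; check y·C column-wise:
  col T0: 4·0 + 0·-3 + 2·0 + 1·0 + 0·1 = 0
  col T1: 4·0 + 2·-2 + 1·4 + 0·-2 = 0
  col T2: 4·0 + 2·0 + 1·0 + 0·-1 + 0·3 = 0
  col T3: 4·2 + 2·-4 + 1·0 = 0

y = (P0:4, P1:0, P2:2, P3:1, P4:0, P5:0, P6:0)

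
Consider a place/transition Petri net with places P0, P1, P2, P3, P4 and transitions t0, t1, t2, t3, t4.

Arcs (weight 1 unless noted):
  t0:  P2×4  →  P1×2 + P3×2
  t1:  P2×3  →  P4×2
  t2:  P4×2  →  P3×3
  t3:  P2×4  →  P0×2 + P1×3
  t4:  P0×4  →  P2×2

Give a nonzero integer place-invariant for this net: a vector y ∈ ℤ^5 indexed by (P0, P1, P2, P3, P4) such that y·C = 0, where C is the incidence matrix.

Incidence matrix C (rows=places, cols=transitions):
       t0   t1   t2   t3   t4
   P0   0    0    0    2   -4
   P1   2    0    0    3    0
   P2  -4   -3    0   -4    2
   P3   2    0    3    0    0
   P4   0    2   -2    0    0

Candidate y = [1, 2, 2, 2, 3]; check y·C column-wise:
  col t0: 1·0 + 2·2 + 2·-4 + 2·2 + 3·0 = 0
  col t1: 1·0 + 2·0 + 2·-3 + 2·0 + 3·2 = 0
  col t2: 1·0 + 2·0 + 2·0 + 2·3 + 3·-2 = 0
  col t3: 1·2 + 2·3 + 2·-4 + 2·0 + 3·0 = 0
  col t4: 1·-4 + 2·0 + 2·2 + 2·0 + 3·0 = 0

y = (P0:1, P1:2, P2:2, P3:2, P4:3)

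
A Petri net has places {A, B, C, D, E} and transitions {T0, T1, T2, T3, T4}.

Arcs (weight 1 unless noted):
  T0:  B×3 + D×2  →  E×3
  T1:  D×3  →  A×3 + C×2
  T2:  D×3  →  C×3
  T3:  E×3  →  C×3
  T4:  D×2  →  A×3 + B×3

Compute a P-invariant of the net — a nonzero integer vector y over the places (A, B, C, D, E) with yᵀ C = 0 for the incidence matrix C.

Incidence matrix C (rows=places, cols=transitions):
       T0   T1   T2   T3   T4
    A   0    3    0    0    3
    B  -3    0    0    0    3
    C   0    2    3    3    0
    D  -2   -3   -3    0   -2
    E   3    0    0   -3    0

Candidate y = [1, 1, 3, 3, 3]; check y·C column-wise:
  col T0: 1·0 + 1·-3 + 3·0 + 3·-2 + 3·3 = 0
  col T1: 1·3 + 1·0 + 3·2 + 3·-3 + 3·0 = 0
  col T2: 1·0 + 1·0 + 3·3 + 3·-3 + 3·0 = 0
  col T3: 1·0 + 1·0 + 3·3 + 3·0 + 3·-3 = 0
  col T4: 1·3 + 1·3 + 3·0 + 3·-2 + 3·0 = 0

y = (A:1, B:1, C:3, D:3, E:3)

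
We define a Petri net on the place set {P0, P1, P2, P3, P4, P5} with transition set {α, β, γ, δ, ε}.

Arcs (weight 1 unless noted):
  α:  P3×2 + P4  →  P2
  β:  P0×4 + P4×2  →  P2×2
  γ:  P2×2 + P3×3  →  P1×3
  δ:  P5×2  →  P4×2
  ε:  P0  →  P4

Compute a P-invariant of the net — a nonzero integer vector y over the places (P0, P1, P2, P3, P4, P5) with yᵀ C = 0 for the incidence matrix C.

Incidence matrix C (rows=places, cols=transitions):
        α    β    γ    δ    ε
   P0   0   -4    0    0   -1
   P1   0    0    3    0    0
   P2   1    2   -2    0    0
   P3  -2    0   -3    0    0
   P4  -1   -2    0    2    1
   P5   0    0    0   -2    0

Candidate y = [1, 3, 3, 1, 1, 1]; check y·C column-wise:
  col α: 1·0 + 3·0 + 3·1 + 1·-2 + 1·-1 + 1·0 = 0
  col β: 1·-4 + 3·0 + 3·2 + 1·0 + 1·-2 + 1·0 = 0
  col γ: 1·0 + 3·3 + 3·-2 + 1·-3 + 1·0 + 1·0 = 0
  col δ: 1·0 + 3·0 + 3·0 + 1·0 + 1·2 + 1·-2 = 0
  col ε: 1·-1 + 3·0 + 3·0 + 1·0 + 1·1 + 1·0 = 0

y = (P0:1, P1:3, P2:3, P3:1, P4:1, P5:1)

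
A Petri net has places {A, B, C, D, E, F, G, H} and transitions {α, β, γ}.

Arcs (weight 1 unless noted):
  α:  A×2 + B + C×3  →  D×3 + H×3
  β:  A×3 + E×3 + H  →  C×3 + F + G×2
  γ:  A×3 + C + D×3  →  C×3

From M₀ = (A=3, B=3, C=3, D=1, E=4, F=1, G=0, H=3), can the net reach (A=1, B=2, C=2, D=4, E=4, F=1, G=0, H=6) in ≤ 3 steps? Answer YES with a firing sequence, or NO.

depth 0: 1 marking
depth 1: 3 markings reached so far
depth 2: 3 markings reached so far
(frontier empty at depth 2; search complete)
target is not among the 3 markings reachable within 3 steps

NO — not reachable within 3 firings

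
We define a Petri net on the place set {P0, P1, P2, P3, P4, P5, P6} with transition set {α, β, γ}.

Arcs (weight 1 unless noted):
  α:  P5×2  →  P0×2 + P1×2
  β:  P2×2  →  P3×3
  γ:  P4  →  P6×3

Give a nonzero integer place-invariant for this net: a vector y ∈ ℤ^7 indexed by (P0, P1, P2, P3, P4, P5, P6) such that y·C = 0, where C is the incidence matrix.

Incidence matrix C (rows=places, cols=transitions):
        α    β    γ
   P0   2    0    0
   P1   2    0    0
   P2   0   -2    0
   P3   0    3    0
   P4   0    0   -1
   P5  -2    0    0
   P6   0    0    3

Candidate y = [1, -1, 0, 0, 0, 0, 0]; check y·C column-wise:
  col α: 1·2 + -1·2 + 0·-2 = 0
  col β: 1·0 + -1·0 + 0·-2 + 0·3 = 0
  col γ: 1·0 + -1·0 + 0·-1 + 0·3 = 0

y = (P0:1, P1:-1, P2:0, P3:0, P4:0, P5:0, P6:0)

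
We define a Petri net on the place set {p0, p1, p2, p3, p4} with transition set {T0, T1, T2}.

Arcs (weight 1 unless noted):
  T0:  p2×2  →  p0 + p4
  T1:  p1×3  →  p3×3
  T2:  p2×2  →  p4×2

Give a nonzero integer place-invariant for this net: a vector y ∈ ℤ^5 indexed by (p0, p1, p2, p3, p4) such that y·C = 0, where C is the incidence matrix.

y = (p0:0, p1:1, p2:0, p3:1, p4:0)

Incidence matrix C (rows=places, cols=transitions):
       T0   T1   T2
   p0   1    0    0
   p1   0   -3    0
   p2  -2    0   -2
   p3   0    3    0
   p4   1    0    2

Candidate y = [0, 1, 0, 1, 0]; check y·C column-wise:
  col T0: 0·1 + 1·0 + 0·-2 + 1·0 + 0·1 = 0
  col T1: 1·-3 + 1·3 = 0
  col T2: 1·0 + 0·-2 + 1·0 + 0·2 = 0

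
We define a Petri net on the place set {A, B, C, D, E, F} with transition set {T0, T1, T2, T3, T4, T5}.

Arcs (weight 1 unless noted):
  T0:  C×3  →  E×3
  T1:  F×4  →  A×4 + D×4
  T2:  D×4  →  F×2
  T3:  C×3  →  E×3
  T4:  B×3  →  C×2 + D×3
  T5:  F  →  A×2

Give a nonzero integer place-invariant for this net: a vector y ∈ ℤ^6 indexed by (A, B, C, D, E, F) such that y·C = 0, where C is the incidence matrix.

Incidence matrix C (rows=places, cols=transitions):
       T0   T1   T2   T3   T4   T5
    A   0    4    0    0    0    2
    B   0    0    0    0   -3    0
    C  -3    0    0   -3    2    0
    D   0    4   -4    0    3    0
    E   3    0    0    3    0    0
    F   0   -4    2    0    0   -1

Candidate y = [0, 2, 3, 0, 3, 0]; check y·C column-wise:
  col T0: 2·0 + 3·-3 + 3·3 = 0
  col T1: 0·4 + 2·0 + 3·0 + 0·4 + 3·0 + 0·-4 = 0
  col T2: 2·0 + 3·0 + 0·-4 + 3·0 + 0·2 = 0
  col T3: 2·0 + 3·-3 + 3·3 = 0
  col T4: 2·-3 + 3·2 + 0·3 + 3·0 = 0
  col T5: 0·2 + 2·0 + 3·0 + 3·0 + 0·-1 = 0

y = (A:0, B:2, C:3, D:0, E:3, F:0)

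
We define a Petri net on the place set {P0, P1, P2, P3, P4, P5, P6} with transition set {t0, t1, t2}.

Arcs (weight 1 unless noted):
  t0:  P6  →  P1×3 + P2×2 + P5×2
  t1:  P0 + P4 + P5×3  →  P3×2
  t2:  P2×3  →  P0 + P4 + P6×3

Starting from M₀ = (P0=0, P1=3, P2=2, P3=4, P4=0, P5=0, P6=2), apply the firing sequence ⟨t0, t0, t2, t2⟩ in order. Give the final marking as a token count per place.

(P0=2, P1=9, P2=0, P3=4, P4=2, P5=4, P6=6)

step 1: fire t0:  (P0=0, P1=3, P2=2, P3=4, P4=0, P5=0, P6=2) → (P0=0, P1=6, P2=4, P3=4, P4=0, P5=2, P6=1)
step 2: fire t0:  (P0=0, P1=6, P2=4, P3=4, P4=0, P5=2, P6=1) → (P0=0, P1=9, P2=6, P3=4, P4=0, P5=4, P6=0)
step 3: fire t2:  (P0=0, P1=9, P2=6, P3=4, P4=0, P5=4, P6=0) → (P0=1, P1=9, P2=3, P3=4, P4=1, P5=4, P6=3)
step 4: fire t2:  (P0=1, P1=9, P2=3, P3=4, P4=1, P5=4, P6=3) → (P0=2, P1=9, P2=0, P3=4, P4=2, P5=4, P6=6)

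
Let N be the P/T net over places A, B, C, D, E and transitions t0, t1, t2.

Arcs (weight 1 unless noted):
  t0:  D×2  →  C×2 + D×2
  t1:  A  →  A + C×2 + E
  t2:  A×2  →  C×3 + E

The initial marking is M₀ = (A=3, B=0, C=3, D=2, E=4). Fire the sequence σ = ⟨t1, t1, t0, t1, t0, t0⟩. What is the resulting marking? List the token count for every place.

step 1: fire t1:  (A=3, B=0, C=3, D=2, E=4) → (A=3, B=0, C=5, D=2, E=5)
step 2: fire t1:  (A=3, B=0, C=5, D=2, E=5) → (A=3, B=0, C=7, D=2, E=6)
step 3: fire t0:  (A=3, B=0, C=7, D=2, E=6) → (A=3, B=0, C=9, D=2, E=6)
step 4: fire t1:  (A=3, B=0, C=9, D=2, E=6) → (A=3, B=0, C=11, D=2, E=7)
step 5: fire t0:  (A=3, B=0, C=11, D=2, E=7) → (A=3, B=0, C=13, D=2, E=7)
step 6: fire t0:  (A=3, B=0, C=13, D=2, E=7) → (A=3, B=0, C=15, D=2, E=7)

(A=3, B=0, C=15, D=2, E=7)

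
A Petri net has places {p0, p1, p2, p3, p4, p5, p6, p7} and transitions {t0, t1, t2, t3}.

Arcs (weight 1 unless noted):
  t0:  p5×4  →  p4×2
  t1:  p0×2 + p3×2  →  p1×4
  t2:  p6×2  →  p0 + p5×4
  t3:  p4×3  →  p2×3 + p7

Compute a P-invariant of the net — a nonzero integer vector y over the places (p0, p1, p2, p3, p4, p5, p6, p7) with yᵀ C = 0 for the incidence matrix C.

y = (p0:0, p1:1, p2:0, p3:2, p4:0, p5:0, p6:0, p7:0)

Incidence matrix C (rows=places, cols=transitions):
       t0   t1   t2   t3
   p0   0   -2    1    0
   p1   0    4    0    0
   p2   0    0    0    3
   p3   0   -2    0    0
   p4   2    0    0   -3
   p5  -4    0    4    0
   p6   0    0   -2    0
   p7   0    0    0    1

Candidate y = [0, 1, 0, 2, 0, 0, 0, 0]; check y·C column-wise:
  col t0: 1·0 + 2·0 + 0·2 + 0·-4 = 0
  col t1: 0·-2 + 1·4 + 2·-2 = 0
  col t2: 0·1 + 1·0 + 2·0 + 0·4 + 0·-2 = 0
  col t3: 1·0 + 0·3 + 2·0 + 0·-3 + 0·1 = 0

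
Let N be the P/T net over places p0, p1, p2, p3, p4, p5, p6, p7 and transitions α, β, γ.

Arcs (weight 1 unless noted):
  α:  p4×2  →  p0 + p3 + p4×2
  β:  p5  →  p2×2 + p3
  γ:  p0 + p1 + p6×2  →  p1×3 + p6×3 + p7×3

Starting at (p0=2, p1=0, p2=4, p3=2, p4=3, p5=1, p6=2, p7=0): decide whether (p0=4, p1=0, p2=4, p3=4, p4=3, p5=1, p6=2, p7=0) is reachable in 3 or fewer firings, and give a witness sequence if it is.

step 1: fire α:  (p0=2, p1=0, p2=4, p3=2, p4=3, p5=1, p6=2, p7=0) → (p0=3, p1=0, p2=4, p3=3, p4=3, p5=1, p6=2, p7=0)
step 2: fire α:  (p0=3, p1=0, p2=4, p3=3, p4=3, p5=1, p6=2, p7=0) → (p0=4, p1=0, p2=4, p3=4, p4=3, p5=1, p6=2, p7=0)

YES — reachable via ⟨α, α⟩ (2 firings)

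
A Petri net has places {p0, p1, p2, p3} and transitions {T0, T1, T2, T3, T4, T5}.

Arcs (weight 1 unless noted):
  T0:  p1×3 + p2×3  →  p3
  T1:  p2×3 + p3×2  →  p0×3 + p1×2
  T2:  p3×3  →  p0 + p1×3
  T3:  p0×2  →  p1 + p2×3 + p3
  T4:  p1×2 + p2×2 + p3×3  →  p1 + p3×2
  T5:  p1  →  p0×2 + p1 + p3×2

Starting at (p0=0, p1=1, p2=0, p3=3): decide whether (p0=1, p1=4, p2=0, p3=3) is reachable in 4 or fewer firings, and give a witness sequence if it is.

depth 0: 1 marking
depth 1: 3 markings reached so far
depth 2: 6 markings reached so far
depth 3: 12 markings reached so far
depth 4: 25 markings reached so far
target is not among the 25 markings reachable within 4 steps

NO — not reachable within 4 firings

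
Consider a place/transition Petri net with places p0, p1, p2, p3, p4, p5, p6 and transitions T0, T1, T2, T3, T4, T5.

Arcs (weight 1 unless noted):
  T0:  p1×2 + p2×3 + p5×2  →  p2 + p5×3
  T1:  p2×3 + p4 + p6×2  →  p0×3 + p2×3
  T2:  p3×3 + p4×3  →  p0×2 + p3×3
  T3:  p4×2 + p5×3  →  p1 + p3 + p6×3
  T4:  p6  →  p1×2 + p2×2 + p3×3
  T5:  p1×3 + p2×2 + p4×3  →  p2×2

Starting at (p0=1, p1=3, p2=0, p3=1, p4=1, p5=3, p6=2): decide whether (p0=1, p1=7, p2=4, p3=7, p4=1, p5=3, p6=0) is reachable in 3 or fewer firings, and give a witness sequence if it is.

step 1: fire T4:  (p0=1, p1=3, p2=0, p3=1, p4=1, p5=3, p6=2) → (p0=1, p1=5, p2=2, p3=4, p4=1, p5=3, p6=1)
step 2: fire T4:  (p0=1, p1=5, p2=2, p3=4, p4=1, p5=3, p6=1) → (p0=1, p1=7, p2=4, p3=7, p4=1, p5=3, p6=0)

YES — reachable via ⟨T4, T4⟩ (2 firings)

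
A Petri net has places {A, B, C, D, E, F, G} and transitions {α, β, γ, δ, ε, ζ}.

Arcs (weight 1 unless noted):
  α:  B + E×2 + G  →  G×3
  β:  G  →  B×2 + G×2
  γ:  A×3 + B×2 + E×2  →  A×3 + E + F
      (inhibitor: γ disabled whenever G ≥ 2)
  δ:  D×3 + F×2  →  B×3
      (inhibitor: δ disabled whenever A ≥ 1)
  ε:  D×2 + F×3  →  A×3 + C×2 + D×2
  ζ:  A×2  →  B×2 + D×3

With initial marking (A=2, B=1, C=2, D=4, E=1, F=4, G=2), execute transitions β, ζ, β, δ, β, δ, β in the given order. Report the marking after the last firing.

step 1: fire β:  (A=2, B=1, C=2, D=4, E=1, F=4, G=2) → (A=2, B=3, C=2, D=4, E=1, F=4, G=3)
step 2: fire ζ:  (A=2, B=3, C=2, D=4, E=1, F=4, G=3) → (A=0, B=5, C=2, D=7, E=1, F=4, G=3)
step 3: fire β:  (A=0, B=5, C=2, D=7, E=1, F=4, G=3) → (A=0, B=7, C=2, D=7, E=1, F=4, G=4)
step 4: fire δ:  (A=0, B=7, C=2, D=7, E=1, F=4, G=4) → (A=0, B=10, C=2, D=4, E=1, F=2, G=4)
step 5: fire β:  (A=0, B=10, C=2, D=4, E=1, F=2, G=4) → (A=0, B=12, C=2, D=4, E=1, F=2, G=5)
step 6: fire δ:  (A=0, B=12, C=2, D=4, E=1, F=2, G=5) → (A=0, B=15, C=2, D=1, E=1, F=0, G=5)
step 7: fire β:  (A=0, B=15, C=2, D=1, E=1, F=0, G=5) → (A=0, B=17, C=2, D=1, E=1, F=0, G=6)

(A=0, B=17, C=2, D=1, E=1, F=0, G=6)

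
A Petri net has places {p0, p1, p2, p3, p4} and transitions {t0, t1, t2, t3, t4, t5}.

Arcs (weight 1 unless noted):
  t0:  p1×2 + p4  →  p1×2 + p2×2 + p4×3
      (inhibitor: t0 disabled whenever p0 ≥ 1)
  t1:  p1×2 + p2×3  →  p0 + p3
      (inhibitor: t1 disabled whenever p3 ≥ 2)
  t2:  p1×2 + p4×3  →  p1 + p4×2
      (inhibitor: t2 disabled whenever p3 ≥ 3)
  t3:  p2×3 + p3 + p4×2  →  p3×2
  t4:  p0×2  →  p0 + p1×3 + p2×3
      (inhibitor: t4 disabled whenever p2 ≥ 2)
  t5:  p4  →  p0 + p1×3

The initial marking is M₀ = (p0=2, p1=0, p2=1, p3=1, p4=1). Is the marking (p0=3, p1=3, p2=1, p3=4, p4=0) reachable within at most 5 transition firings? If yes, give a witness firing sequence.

depth 0: 1 marking
depth 1: 3 markings reached so far
depth 2: 5 markings reached so far
depth 3: 7 markings reached so far
depth 4: 8 markings reached so far
depth 5: 8 markings reached so far
(frontier empty at depth 5; search complete)
target is not among the 8 markings reachable within 5 steps

NO — not reachable within 5 firings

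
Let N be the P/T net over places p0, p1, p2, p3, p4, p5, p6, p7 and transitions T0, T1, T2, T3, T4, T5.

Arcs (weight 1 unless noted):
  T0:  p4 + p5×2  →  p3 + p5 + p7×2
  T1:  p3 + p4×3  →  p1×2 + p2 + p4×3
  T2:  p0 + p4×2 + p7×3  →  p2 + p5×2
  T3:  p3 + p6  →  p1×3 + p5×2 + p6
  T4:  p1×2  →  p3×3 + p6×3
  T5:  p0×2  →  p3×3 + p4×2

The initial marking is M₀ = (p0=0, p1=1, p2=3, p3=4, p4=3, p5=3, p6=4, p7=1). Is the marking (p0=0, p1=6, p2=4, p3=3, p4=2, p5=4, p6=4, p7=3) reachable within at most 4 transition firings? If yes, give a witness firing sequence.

YES — reachable via ⟨T1, T0, T3⟩ (3 firings)

step 1: fire T1:  (p0=0, p1=1, p2=3, p3=4, p4=3, p5=3, p6=4, p7=1) → (p0=0, p1=3, p2=4, p3=3, p4=3, p5=3, p6=4, p7=1)
step 2: fire T0:  (p0=0, p1=3, p2=4, p3=3, p4=3, p5=3, p6=4, p7=1) → (p0=0, p1=3, p2=4, p3=4, p4=2, p5=2, p6=4, p7=3)
step 3: fire T3:  (p0=0, p1=3, p2=4, p3=4, p4=2, p5=2, p6=4, p7=3) → (p0=0, p1=6, p2=4, p3=3, p4=2, p5=4, p6=4, p7=3)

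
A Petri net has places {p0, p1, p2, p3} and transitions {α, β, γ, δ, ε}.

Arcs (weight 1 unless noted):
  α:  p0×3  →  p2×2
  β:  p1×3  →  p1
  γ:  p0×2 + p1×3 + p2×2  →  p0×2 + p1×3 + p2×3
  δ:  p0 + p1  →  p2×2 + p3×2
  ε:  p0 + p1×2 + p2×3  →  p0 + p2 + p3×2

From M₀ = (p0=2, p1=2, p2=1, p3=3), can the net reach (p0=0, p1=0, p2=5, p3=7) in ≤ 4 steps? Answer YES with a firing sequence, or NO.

YES — reachable via ⟨δ, δ⟩ (2 firings)

step 1: fire δ:  (p0=2, p1=2, p2=1, p3=3) → (p0=1, p1=1, p2=3, p3=5)
step 2: fire δ:  (p0=1, p1=1, p2=3, p3=5) → (p0=0, p1=0, p2=5, p3=7)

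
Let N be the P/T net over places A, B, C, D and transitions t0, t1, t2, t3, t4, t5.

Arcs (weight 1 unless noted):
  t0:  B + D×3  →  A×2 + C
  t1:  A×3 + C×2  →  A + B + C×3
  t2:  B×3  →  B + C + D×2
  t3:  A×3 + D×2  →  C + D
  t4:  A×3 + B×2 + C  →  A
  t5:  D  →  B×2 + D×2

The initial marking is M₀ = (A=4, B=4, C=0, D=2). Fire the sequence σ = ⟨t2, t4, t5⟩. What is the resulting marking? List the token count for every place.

step 1: fire t2:  (A=4, B=4, C=0, D=2) → (A=4, B=2, C=1, D=4)
step 2: fire t4:  (A=4, B=2, C=1, D=4) → (A=2, B=0, C=0, D=4)
step 3: fire t5:  (A=2, B=0, C=0, D=4) → (A=2, B=2, C=0, D=5)

(A=2, B=2, C=0, D=5)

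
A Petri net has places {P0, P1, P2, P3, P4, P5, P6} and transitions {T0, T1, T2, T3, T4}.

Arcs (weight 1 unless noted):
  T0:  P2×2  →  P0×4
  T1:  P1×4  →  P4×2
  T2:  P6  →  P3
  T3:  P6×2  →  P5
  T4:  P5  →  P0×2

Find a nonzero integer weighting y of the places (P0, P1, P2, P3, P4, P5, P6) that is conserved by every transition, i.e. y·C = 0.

y = (P0:0, P1:1, P2:0, P3:0, P4:2, P5:0, P6:0)

Incidence matrix C (rows=places, cols=transitions):
       T0   T1   T2   T3   T4
   P0   4    0    0    0    2
   P1   0   -4    0    0    0
   P2  -2    0    0    0    0
   P3   0    0    1    0    0
   P4   0    2    0    0    0
   P5   0    0    0    1   -1
   P6   0    0   -1   -2    0

Candidate y = [0, 1, 0, 0, 2, 0, 0]; check y·C column-wise:
  col T0: 0·4 + 1·0 + 0·-2 + 2·0 = 0
  col T1: 1·-4 + 2·2 = 0
  col T2: 1·0 + 0·1 + 2·0 + 0·-1 = 0
  col T3: 1·0 + 2·0 + 0·1 + 0·-2 = 0
  col T4: 0·2 + 1·0 + 2·0 + 0·-1 = 0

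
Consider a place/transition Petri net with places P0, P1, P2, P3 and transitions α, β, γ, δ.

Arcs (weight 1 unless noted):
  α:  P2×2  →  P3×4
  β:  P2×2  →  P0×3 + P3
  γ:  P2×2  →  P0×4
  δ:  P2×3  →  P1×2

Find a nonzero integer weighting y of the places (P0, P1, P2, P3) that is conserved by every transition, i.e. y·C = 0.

y = (P0:1, P1:3, P2:2, P3:1)

Incidence matrix C (rows=places, cols=transitions):
        α    β    γ    δ
   P0   0    3    4    0
   P1   0    0    0    2
   P2  -2   -2   -2   -3
   P3   4    1    0    0

Candidate y = [1, 3, 2, 1]; check y·C column-wise:
  col α: 1·0 + 3·0 + 2·-2 + 1·4 = 0
  col β: 1·3 + 3·0 + 2·-2 + 1·1 = 0
  col γ: 1·4 + 3·0 + 2·-2 + 1·0 = 0
  col δ: 1·0 + 3·2 + 2·-3 + 1·0 = 0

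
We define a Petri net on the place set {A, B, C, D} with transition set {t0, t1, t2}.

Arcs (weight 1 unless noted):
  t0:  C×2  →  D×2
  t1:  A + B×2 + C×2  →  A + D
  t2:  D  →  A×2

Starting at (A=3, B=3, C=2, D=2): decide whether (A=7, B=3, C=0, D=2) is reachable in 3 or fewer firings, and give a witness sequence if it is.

YES — reachable via ⟨t0, t2, t2⟩ (3 firings)

step 1: fire t0:  (A=3, B=3, C=2, D=2) → (A=3, B=3, C=0, D=4)
step 2: fire t2:  (A=3, B=3, C=0, D=4) → (A=5, B=3, C=0, D=3)
step 3: fire t2:  (A=5, B=3, C=0, D=3) → (A=7, B=3, C=0, D=2)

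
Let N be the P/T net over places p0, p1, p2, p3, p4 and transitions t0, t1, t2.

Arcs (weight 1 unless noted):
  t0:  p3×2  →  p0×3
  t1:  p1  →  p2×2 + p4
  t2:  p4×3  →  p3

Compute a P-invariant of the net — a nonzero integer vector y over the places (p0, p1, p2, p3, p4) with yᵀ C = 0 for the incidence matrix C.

Incidence matrix C (rows=places, cols=transitions):
       t0   t1   t2
   p0   3    0    0
   p1   0   -1    0
   p2   0    2    0
   p3  -2    0    1
   p4   0    1   -3

Candidate y = [0, 2, 1, 0, 0]; check y·C column-wise:
  col t0: 0·3 + 2·0 + 1·0 + 0·-2 = 0
  col t1: 2·-1 + 1·2 + 0·1 = 0
  col t2: 2·0 + 1·0 + 0·1 + 0·-3 = 0

y = (p0:0, p1:2, p2:1, p3:0, p4:0)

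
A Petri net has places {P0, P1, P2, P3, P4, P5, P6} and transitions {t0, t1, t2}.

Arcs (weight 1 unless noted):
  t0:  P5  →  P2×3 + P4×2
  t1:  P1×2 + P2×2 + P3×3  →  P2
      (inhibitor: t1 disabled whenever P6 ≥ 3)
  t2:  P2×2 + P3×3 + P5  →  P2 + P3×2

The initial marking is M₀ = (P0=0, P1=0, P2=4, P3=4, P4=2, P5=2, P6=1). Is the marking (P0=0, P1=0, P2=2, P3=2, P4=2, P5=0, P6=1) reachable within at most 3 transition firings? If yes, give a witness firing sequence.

step 1: fire t2:  (P0=0, P1=0, P2=4, P3=4, P4=2, P5=2, P6=1) → (P0=0, P1=0, P2=3, P3=3, P4=2, P5=1, P6=1)
step 2: fire t2:  (P0=0, P1=0, P2=3, P3=3, P4=2, P5=1, P6=1) → (P0=0, P1=0, P2=2, P3=2, P4=2, P5=0, P6=1)

YES — reachable via ⟨t2, t2⟩ (2 firings)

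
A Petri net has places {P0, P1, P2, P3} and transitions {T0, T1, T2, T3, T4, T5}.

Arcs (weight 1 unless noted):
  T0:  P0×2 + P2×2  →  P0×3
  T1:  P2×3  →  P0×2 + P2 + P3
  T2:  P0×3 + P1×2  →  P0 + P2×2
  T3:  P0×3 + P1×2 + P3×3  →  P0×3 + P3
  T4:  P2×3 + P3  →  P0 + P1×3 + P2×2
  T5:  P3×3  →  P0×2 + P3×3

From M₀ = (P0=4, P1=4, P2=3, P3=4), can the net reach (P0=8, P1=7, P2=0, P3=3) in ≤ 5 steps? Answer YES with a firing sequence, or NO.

step 1: fire T4:  (P0=4, P1=4, P2=3, P3=4) → (P0=5, P1=7, P2=2, P3=3)
step 2: fire T0:  (P0=5, P1=7, P2=2, P3=3) → (P0=6, P1=7, P2=0, P3=3)
step 3: fire T5:  (P0=6, P1=7, P2=0, P3=3) → (P0=8, P1=7, P2=0, P3=3)

YES — reachable via ⟨T4, T0, T5⟩ (3 firings)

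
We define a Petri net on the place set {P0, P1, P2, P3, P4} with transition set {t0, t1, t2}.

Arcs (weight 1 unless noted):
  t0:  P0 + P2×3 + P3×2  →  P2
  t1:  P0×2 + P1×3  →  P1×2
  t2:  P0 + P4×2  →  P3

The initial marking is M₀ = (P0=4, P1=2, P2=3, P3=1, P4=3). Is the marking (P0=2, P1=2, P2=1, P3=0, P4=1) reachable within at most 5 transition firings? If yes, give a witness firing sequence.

YES — reachable via ⟨t2, t0⟩ (2 firings)

step 1: fire t2:  (P0=4, P1=2, P2=3, P3=1, P4=3) → (P0=3, P1=2, P2=3, P3=2, P4=1)
step 2: fire t0:  (P0=3, P1=2, P2=3, P3=2, P4=1) → (P0=2, P1=2, P2=1, P3=0, P4=1)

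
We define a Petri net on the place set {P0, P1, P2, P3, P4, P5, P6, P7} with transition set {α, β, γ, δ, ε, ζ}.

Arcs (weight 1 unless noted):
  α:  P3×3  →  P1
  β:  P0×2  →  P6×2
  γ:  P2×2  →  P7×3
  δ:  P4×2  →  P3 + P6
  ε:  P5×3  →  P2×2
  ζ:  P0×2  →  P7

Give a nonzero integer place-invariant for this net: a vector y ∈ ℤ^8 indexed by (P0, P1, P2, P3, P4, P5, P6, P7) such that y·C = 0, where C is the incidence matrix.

Incidence matrix C (rows=places, cols=transitions):
        α    β    γ    δ    ε    ζ
   P0   0   -2    0    0    0   -2
   P1   1    0    0    0    0    0
   P2   0    0   -2    0    2    0
   P3  -3    0    0    1    0    0
   P4   0    0    0   -2    0    0
   P5   0    0    0    0   -3    0
   P6   0    2    0    1    0    0
   P7   0    0    3    0    0    1

Candidate y = [0, 6, 0, 2, 1, 0, 0, 0]; check y·C column-wise:
  col α: 6·1 + 2·-3 + 1·0 = 0
  col β: 0·-2 + 6·0 + 2·0 + 1·0 + 0·2 = 0
  col γ: 6·0 + 0·-2 + 2·0 + 1·0 + 0·3 = 0
  col δ: 6·0 + 2·1 + 1·-2 + 0·1 = 0
  col ε: 6·0 + 0·2 + 2·0 + 1·0 + 0·-3 = 0
  col ζ: 0·-2 + 6·0 + 2·0 + 1·0 + 0·1 = 0

y = (P0:0, P1:6, P2:0, P3:2, P4:1, P5:0, P6:0, P7:0)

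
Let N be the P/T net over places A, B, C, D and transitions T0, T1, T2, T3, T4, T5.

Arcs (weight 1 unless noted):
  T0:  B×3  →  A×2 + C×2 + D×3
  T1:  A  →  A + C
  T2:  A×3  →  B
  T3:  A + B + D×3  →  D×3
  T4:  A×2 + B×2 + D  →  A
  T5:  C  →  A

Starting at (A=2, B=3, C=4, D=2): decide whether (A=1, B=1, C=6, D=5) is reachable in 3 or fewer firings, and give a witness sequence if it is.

YES — reachable via ⟨T0, T2⟩ (2 firings)

step 1: fire T0:  (A=2, B=3, C=4, D=2) → (A=4, B=0, C=6, D=5)
step 2: fire T2:  (A=4, B=0, C=6, D=5) → (A=1, B=1, C=6, D=5)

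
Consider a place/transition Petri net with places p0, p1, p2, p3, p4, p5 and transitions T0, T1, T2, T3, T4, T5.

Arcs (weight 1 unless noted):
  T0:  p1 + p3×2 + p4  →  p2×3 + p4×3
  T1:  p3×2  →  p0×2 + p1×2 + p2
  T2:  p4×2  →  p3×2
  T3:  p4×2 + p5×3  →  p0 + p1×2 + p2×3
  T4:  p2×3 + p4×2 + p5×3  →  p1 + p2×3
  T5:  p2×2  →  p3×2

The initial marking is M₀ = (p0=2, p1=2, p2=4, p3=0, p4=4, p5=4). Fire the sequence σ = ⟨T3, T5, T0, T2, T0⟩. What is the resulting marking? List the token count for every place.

(p0=3, p1=2, p2=11, p3=0, p4=4, p5=1)

step 1: fire T3:  (p0=2, p1=2, p2=4, p3=0, p4=4, p5=4) → (p0=3, p1=4, p2=7, p3=0, p4=2, p5=1)
step 2: fire T5:  (p0=3, p1=4, p2=7, p3=0, p4=2, p5=1) → (p0=3, p1=4, p2=5, p3=2, p4=2, p5=1)
step 3: fire T0:  (p0=3, p1=4, p2=5, p3=2, p4=2, p5=1) → (p0=3, p1=3, p2=8, p3=0, p4=4, p5=1)
step 4: fire T2:  (p0=3, p1=3, p2=8, p3=0, p4=4, p5=1) → (p0=3, p1=3, p2=8, p3=2, p4=2, p5=1)
step 5: fire T0:  (p0=3, p1=3, p2=8, p3=2, p4=2, p5=1) → (p0=3, p1=2, p2=11, p3=0, p4=4, p5=1)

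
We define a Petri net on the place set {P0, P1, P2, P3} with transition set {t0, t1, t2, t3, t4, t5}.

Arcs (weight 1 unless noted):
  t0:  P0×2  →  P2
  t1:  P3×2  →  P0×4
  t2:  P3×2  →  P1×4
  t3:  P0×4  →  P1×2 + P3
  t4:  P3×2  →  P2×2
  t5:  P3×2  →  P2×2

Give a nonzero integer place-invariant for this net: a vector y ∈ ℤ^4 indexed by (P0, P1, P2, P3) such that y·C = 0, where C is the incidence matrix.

Incidence matrix C (rows=places, cols=transitions):
       t0   t1   t2   t3   t4   t5
   P0  -2    4    0   -4    0    0
   P1   0    0    4    2    0    0
   P2   1    0    0    0    2    2
   P3   0   -2   -2    1   -2   -2

Candidate y = [1, 1, 2, 2]; check y·C column-wise:
  col t0: 1·-2 + 1·0 + 2·1 + 2·0 = 0
  col t1: 1·4 + 1·0 + 2·0 + 2·-2 = 0
  col t2: 1·0 + 1·4 + 2·0 + 2·-2 = 0
  col t3: 1·-4 + 1·2 + 2·0 + 2·1 = 0
  col t4: 1·0 + 1·0 + 2·2 + 2·-2 = 0
  col t5: 1·0 + 1·0 + 2·2 + 2·-2 = 0

y = (P0:1, P1:1, P2:2, P3:2)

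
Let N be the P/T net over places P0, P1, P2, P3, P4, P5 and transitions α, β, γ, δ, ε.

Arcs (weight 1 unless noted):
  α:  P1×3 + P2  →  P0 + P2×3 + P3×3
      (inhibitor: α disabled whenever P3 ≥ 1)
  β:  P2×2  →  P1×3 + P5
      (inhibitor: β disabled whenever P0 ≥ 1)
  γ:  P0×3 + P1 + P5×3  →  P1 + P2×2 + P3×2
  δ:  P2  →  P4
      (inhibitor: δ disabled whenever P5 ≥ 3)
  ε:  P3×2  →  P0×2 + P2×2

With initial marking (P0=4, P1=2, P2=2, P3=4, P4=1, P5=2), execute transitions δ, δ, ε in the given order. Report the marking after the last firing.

step 1: fire δ:  (P0=4, P1=2, P2=2, P3=4, P4=1, P5=2) → (P0=4, P1=2, P2=1, P3=4, P4=2, P5=2)
step 2: fire δ:  (P0=4, P1=2, P2=1, P3=4, P4=2, P5=2) → (P0=4, P1=2, P2=0, P3=4, P4=3, P5=2)
step 3: fire ε:  (P0=4, P1=2, P2=0, P3=4, P4=3, P5=2) → (P0=6, P1=2, P2=2, P3=2, P4=3, P5=2)

(P0=6, P1=2, P2=2, P3=2, P4=3, P5=2)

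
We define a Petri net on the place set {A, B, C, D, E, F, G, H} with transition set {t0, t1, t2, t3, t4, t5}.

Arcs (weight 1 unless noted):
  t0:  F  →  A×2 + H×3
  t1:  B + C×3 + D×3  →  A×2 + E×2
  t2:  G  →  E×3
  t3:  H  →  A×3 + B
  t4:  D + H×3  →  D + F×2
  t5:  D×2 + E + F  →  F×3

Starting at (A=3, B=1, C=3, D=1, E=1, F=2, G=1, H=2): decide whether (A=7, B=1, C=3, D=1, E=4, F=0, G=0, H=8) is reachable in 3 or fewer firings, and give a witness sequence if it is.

YES — reachable via ⟨t0, t0, t2⟩ (3 firings)

step 1: fire t0:  (A=3, B=1, C=3, D=1, E=1, F=2, G=1, H=2) → (A=5, B=1, C=3, D=1, E=1, F=1, G=1, H=5)
step 2: fire t0:  (A=5, B=1, C=3, D=1, E=1, F=1, G=1, H=5) → (A=7, B=1, C=3, D=1, E=1, F=0, G=1, H=8)
step 3: fire t2:  (A=7, B=1, C=3, D=1, E=1, F=0, G=1, H=8) → (A=7, B=1, C=3, D=1, E=4, F=0, G=0, H=8)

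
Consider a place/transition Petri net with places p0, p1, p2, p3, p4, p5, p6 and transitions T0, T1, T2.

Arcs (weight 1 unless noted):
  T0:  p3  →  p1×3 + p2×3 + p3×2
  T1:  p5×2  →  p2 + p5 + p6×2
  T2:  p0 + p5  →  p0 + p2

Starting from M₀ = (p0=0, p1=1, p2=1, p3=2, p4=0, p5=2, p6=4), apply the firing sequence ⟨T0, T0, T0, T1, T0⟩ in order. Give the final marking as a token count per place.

(p0=0, p1=13, p2=14, p3=6, p4=0, p5=1, p6=6)

step 1: fire T0:  (p0=0, p1=1, p2=1, p3=2, p4=0, p5=2, p6=4) → (p0=0, p1=4, p2=4, p3=3, p4=0, p5=2, p6=4)
step 2: fire T0:  (p0=0, p1=4, p2=4, p3=3, p4=0, p5=2, p6=4) → (p0=0, p1=7, p2=7, p3=4, p4=0, p5=2, p6=4)
step 3: fire T0:  (p0=0, p1=7, p2=7, p3=4, p4=0, p5=2, p6=4) → (p0=0, p1=10, p2=10, p3=5, p4=0, p5=2, p6=4)
step 4: fire T1:  (p0=0, p1=10, p2=10, p3=5, p4=0, p5=2, p6=4) → (p0=0, p1=10, p2=11, p3=5, p4=0, p5=1, p6=6)
step 5: fire T0:  (p0=0, p1=10, p2=11, p3=5, p4=0, p5=1, p6=6) → (p0=0, p1=13, p2=14, p3=6, p4=0, p5=1, p6=6)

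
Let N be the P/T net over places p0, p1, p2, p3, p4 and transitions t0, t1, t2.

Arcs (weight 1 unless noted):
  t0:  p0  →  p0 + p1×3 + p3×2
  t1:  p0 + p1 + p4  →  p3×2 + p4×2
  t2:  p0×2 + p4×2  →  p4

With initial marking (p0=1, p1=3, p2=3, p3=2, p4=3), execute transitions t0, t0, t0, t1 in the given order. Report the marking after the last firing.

step 1: fire t0:  (p0=1, p1=3, p2=3, p3=2, p4=3) → (p0=1, p1=6, p2=3, p3=4, p4=3)
step 2: fire t0:  (p0=1, p1=6, p2=3, p3=4, p4=3) → (p0=1, p1=9, p2=3, p3=6, p4=3)
step 3: fire t0:  (p0=1, p1=9, p2=3, p3=6, p4=3) → (p0=1, p1=12, p2=3, p3=8, p4=3)
step 4: fire t1:  (p0=1, p1=12, p2=3, p3=8, p4=3) → (p0=0, p1=11, p2=3, p3=10, p4=4)

(p0=0, p1=11, p2=3, p3=10, p4=4)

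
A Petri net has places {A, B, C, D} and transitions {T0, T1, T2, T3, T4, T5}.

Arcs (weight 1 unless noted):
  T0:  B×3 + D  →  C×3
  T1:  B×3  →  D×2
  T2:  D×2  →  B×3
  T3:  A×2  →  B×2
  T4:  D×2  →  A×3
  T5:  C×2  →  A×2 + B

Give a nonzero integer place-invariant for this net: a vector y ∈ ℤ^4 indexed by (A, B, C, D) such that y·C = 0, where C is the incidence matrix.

Incidence matrix C (rows=places, cols=transitions):
       T0   T1   T2   T3   T4   T5
    A   0    0    0   -2    3    2
    B  -3   -3    3    2    0    1
    C   3    0    0    0    0   -2
    D  -1    2   -2    0   -2    0

Candidate y = [2, 2, 3, 3]; check y·C column-wise:
  col T0: 2·0 + 2·-3 + 3·3 + 3·-1 = 0
  col T1: 2·0 + 2·-3 + 3·0 + 3·2 = 0
  col T2: 2·0 + 2·3 + 3·0 + 3·-2 = 0
  col T3: 2·-2 + 2·2 + 3·0 + 3·0 = 0
  col T4: 2·3 + 2·0 + 3·0 + 3·-2 = 0
  col T5: 2·2 + 2·1 + 3·-2 + 3·0 = 0

y = (A:2, B:2, C:3, D:3)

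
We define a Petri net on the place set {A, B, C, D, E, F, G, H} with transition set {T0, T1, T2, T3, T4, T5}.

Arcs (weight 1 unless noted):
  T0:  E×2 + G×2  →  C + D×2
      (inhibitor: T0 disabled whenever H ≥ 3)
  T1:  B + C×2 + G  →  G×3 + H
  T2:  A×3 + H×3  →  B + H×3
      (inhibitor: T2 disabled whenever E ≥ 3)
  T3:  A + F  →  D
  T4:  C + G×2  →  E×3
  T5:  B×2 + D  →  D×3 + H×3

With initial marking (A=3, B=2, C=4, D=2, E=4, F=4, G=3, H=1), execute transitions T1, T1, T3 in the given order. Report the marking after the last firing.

step 1: fire T1:  (A=3, B=2, C=4, D=2, E=4, F=4, G=3, H=1) → (A=3, B=1, C=2, D=2, E=4, F=4, G=5, H=2)
step 2: fire T1:  (A=3, B=1, C=2, D=2, E=4, F=4, G=5, H=2) → (A=3, B=0, C=0, D=2, E=4, F=4, G=7, H=3)
step 3: fire T3:  (A=3, B=0, C=0, D=2, E=4, F=4, G=7, H=3) → (A=2, B=0, C=0, D=3, E=4, F=3, G=7, H=3)

(A=2, B=0, C=0, D=3, E=4, F=3, G=7, H=3)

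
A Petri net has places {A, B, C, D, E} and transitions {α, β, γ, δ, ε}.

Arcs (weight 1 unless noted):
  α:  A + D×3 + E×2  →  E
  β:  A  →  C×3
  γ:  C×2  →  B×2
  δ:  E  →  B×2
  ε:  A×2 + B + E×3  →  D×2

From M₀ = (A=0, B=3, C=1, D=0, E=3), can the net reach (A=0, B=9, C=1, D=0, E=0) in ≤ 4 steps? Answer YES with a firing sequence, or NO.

step 1: fire δ:  (A=0, B=3, C=1, D=0, E=3) → (A=0, B=5, C=1, D=0, E=2)
step 2: fire δ:  (A=0, B=5, C=1, D=0, E=2) → (A=0, B=7, C=1, D=0, E=1)
step 3: fire δ:  (A=0, B=7, C=1, D=0, E=1) → (A=0, B=9, C=1, D=0, E=0)

YES — reachable via ⟨δ, δ, δ⟩ (3 firings)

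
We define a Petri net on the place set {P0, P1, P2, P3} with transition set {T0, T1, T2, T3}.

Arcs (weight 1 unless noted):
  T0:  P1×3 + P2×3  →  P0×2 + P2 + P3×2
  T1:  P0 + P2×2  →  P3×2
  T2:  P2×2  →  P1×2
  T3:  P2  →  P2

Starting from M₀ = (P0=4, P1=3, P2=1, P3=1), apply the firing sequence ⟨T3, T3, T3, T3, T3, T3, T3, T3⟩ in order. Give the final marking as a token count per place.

(P0=4, P1=3, P2=1, P3=1)

step 1: fire T3:  (P0=4, P1=3, P2=1, P3=1) → (P0=4, P1=3, P2=1, P3=1)
step 2: fire T3:  (P0=4, P1=3, P2=1, P3=1) → (P0=4, P1=3, P2=1, P3=1)
step 3: fire T3:  (P0=4, P1=3, P2=1, P3=1) → (P0=4, P1=3, P2=1, P3=1)
step 4: fire T3:  (P0=4, P1=3, P2=1, P3=1) → (P0=4, P1=3, P2=1, P3=1)
step 5: fire T3:  (P0=4, P1=3, P2=1, P3=1) → (P0=4, P1=3, P2=1, P3=1)
step 6: fire T3:  (P0=4, P1=3, P2=1, P3=1) → (P0=4, P1=3, P2=1, P3=1)
step 7: fire T3:  (P0=4, P1=3, P2=1, P3=1) → (P0=4, P1=3, P2=1, P3=1)
step 8: fire T3:  (P0=4, P1=3, P2=1, P3=1) → (P0=4, P1=3, P2=1, P3=1)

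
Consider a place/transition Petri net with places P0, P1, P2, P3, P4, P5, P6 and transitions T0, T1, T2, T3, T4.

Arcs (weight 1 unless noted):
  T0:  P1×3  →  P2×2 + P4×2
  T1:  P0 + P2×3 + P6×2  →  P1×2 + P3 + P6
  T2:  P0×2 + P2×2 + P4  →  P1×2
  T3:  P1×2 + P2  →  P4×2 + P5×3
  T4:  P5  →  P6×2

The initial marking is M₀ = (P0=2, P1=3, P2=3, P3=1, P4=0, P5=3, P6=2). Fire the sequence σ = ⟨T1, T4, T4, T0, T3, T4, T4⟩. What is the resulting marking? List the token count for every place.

step 1: fire T1:  (P0=2, P1=3, P2=3, P3=1, P4=0, P5=3, P6=2) → (P0=1, P1=5, P2=0, P3=2, P4=0, P5=3, P6=1)
step 2: fire T4:  (P0=1, P1=5, P2=0, P3=2, P4=0, P5=3, P6=1) → (P0=1, P1=5, P2=0, P3=2, P4=0, P5=2, P6=3)
step 3: fire T4:  (P0=1, P1=5, P2=0, P3=2, P4=0, P5=2, P6=3) → (P0=1, P1=5, P2=0, P3=2, P4=0, P5=1, P6=5)
step 4: fire T0:  (P0=1, P1=5, P2=0, P3=2, P4=0, P5=1, P6=5) → (P0=1, P1=2, P2=2, P3=2, P4=2, P5=1, P6=5)
step 5: fire T3:  (P0=1, P1=2, P2=2, P3=2, P4=2, P5=1, P6=5) → (P0=1, P1=0, P2=1, P3=2, P4=4, P5=4, P6=5)
step 6: fire T4:  (P0=1, P1=0, P2=1, P3=2, P4=4, P5=4, P6=5) → (P0=1, P1=0, P2=1, P3=2, P4=4, P5=3, P6=7)
step 7: fire T4:  (P0=1, P1=0, P2=1, P3=2, P4=4, P5=3, P6=7) → (P0=1, P1=0, P2=1, P3=2, P4=4, P5=2, P6=9)

(P0=1, P1=0, P2=1, P3=2, P4=4, P5=2, P6=9)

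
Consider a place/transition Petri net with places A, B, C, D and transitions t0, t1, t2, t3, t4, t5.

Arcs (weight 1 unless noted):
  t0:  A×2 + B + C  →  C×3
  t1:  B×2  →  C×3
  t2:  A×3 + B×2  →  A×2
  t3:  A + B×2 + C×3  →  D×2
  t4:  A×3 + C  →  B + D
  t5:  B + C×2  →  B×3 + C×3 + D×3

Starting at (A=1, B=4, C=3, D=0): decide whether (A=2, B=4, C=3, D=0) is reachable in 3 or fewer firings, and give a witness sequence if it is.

depth 0: 1 marking
depth 1: 4 markings reached so far
depth 2: 9 markings reached so far
depth 3: 14 markings reached so far
target is not among the 14 markings reachable within 3 steps

NO — not reachable within 3 firings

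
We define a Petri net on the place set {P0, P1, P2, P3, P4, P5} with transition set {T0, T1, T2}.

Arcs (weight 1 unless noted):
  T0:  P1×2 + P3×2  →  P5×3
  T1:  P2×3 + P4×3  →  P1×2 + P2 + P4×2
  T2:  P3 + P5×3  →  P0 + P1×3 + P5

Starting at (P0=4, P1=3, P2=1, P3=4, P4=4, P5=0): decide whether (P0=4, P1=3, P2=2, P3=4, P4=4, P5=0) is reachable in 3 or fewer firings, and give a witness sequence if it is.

depth 0: 1 marking
depth 1: 2 markings reached so far
depth 2: 3 markings reached so far
depth 3: 3 markings reached so far
(frontier empty at depth 3; search complete)
target is not among the 3 markings reachable within 3 steps

NO — not reachable within 3 firings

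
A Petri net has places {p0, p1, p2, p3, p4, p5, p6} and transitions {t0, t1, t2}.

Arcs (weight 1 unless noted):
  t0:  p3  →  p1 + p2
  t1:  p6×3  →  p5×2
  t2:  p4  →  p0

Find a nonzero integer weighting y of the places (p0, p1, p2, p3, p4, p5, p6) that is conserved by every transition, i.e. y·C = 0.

y = (p0:0, p1:1, p2:-1, p3:0, p4:0, p5:0, p6:0)

Incidence matrix C (rows=places, cols=transitions):
       t0   t1   t2
   p0   0    0    1
   p1   1    0    0
   p2   1    0    0
   p3  -1    0    0
   p4   0    0   -1
   p5   0    2    0
   p6   0   -3    0

Candidate y = [0, 1, -1, 0, 0, 0, 0]; check y·C column-wise:
  col t0: 1·1 + -1·1 + 0·-1 = 0
  col t1: 1·0 + -1·0 + 0·2 + 0·-3 = 0
  col t2: 0·1 + 1·0 + -1·0 + 0·-1 = 0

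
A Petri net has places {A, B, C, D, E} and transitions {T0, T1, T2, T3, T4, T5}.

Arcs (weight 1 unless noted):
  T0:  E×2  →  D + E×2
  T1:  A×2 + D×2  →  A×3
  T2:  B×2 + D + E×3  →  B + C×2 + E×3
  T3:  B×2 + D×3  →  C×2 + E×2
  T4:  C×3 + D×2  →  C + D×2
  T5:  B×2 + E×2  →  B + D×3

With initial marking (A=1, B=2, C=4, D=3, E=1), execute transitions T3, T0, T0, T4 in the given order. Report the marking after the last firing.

step 1: fire T3:  (A=1, B=2, C=4, D=3, E=1) → (A=1, B=0, C=6, D=0, E=3)
step 2: fire T0:  (A=1, B=0, C=6, D=0, E=3) → (A=1, B=0, C=6, D=1, E=3)
step 3: fire T0:  (A=1, B=0, C=6, D=1, E=3) → (A=1, B=0, C=6, D=2, E=3)
step 4: fire T4:  (A=1, B=0, C=6, D=2, E=3) → (A=1, B=0, C=4, D=2, E=3)

(A=1, B=0, C=4, D=2, E=3)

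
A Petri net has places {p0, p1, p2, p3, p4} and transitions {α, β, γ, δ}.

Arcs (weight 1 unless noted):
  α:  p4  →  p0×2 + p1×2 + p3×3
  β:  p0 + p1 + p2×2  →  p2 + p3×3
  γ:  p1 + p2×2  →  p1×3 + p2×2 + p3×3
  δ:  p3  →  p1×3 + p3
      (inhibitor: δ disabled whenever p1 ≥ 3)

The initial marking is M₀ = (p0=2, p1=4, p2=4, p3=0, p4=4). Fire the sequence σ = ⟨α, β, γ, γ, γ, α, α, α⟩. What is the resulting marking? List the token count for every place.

step 1: fire α:  (p0=2, p1=4, p2=4, p3=0, p4=4) → (p0=4, p1=6, p2=4, p3=3, p4=3)
step 2: fire β:  (p0=4, p1=6, p2=4, p3=3, p4=3) → (p0=3, p1=5, p2=3, p3=6, p4=3)
step 3: fire γ:  (p0=3, p1=5, p2=3, p3=6, p4=3) → (p0=3, p1=7, p2=3, p3=9, p4=3)
step 4: fire γ:  (p0=3, p1=7, p2=3, p3=9, p4=3) → (p0=3, p1=9, p2=3, p3=12, p4=3)
step 5: fire γ:  (p0=3, p1=9, p2=3, p3=12, p4=3) → (p0=3, p1=11, p2=3, p3=15, p4=3)
step 6: fire α:  (p0=3, p1=11, p2=3, p3=15, p4=3) → (p0=5, p1=13, p2=3, p3=18, p4=2)
step 7: fire α:  (p0=5, p1=13, p2=3, p3=18, p4=2) → (p0=7, p1=15, p2=3, p3=21, p4=1)
step 8: fire α:  (p0=7, p1=15, p2=3, p3=21, p4=1) → (p0=9, p1=17, p2=3, p3=24, p4=0)

(p0=9, p1=17, p2=3, p3=24, p4=0)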